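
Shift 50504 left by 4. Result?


0b1100010101001000 << 4 = 0b11000101010010000000 = 808064

808064


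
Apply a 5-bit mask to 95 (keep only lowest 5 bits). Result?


95 & 31 = 31

31


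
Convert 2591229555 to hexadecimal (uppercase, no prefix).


2591229555 = 9A730673 hex

9A730673


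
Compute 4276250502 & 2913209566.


0b11111110111000100110011110000110 & 0b10101101101001000000110011011110 = 0b10101100101000000000010010000110 = 2896168070

2896168070


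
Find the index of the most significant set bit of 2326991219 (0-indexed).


0b10001010101100110001000101110011. Highest set bit at position 31

31


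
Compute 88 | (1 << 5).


88 | (1 << 5) = 88 | 32 = 120

120


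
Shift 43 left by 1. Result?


0b101011 << 1 = 0b1010110 = 86

86


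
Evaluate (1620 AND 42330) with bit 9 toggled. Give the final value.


Step 1: 1620 & 42330 = 1104
Step 2: 1104 ^ (1 << 9) = 1104 ^ 512 = 1616

1616


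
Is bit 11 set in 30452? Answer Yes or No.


0b111011011110100, bit 11 = 0. No

No


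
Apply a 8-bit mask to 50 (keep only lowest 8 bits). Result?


50 & 255 = 50

50


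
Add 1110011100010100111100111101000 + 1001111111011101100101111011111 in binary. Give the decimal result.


1110011100010100111100111101000 + 1001111111011101100101111011111 = 11000011011110010100010111000111 = 3279504839

3279504839


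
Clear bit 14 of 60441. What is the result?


60441 & ~(1 << 14) = 44057

44057


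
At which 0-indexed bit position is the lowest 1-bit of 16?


0b10000. Lowest set bit at position 4

4


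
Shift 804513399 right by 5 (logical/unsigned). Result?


0b101111111100111110011001110111 >> 5 = 0b1011111111001111100110011 = 25141043

25141043


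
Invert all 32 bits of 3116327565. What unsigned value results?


3116327565 ^ 4294967295 = 1178639730

1178639730


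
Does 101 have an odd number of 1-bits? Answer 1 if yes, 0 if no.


0b1100101 has 4 ones => parity 0

0


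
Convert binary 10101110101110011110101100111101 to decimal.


10101110101110011110101100111101 in decimal = 2931419965

2931419965


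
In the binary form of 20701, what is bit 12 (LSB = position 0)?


0b101000011011101, position 12 = 1

1


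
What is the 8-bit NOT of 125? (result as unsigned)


~0b1111101 = 0b10000010 = 130 (8-bit unsigned)

130


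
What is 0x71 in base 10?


71 hex = 113 decimal

113


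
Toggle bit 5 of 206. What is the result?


206 ^ (1 << 5) = 206 ^ 32 = 238

238


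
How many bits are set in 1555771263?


0b1011100101110110010111101111111 has 22 set bits

22


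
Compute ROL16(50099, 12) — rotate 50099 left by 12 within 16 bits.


Rotate 0b1100001110110011 left by 12 (16-bit) = 0b11110000111011 = 15419

15419


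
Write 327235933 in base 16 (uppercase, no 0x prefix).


327235933 = 1381395D hex

1381395D


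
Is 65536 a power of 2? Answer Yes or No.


0b10000000000000000. Only one bit set => Yes

Yes


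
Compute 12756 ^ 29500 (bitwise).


0b11000111010100 ^ 0b111001100111100 = 0b100001011101000 = 17128

17128


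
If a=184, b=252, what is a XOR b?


184 ^ 252 = 68

68


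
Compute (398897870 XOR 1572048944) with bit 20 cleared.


Step 1: 398897870 ^ 1572048944 = 1249190654
Step 2: 1249190654 & ~(1 << 20) = 1248142078

1248142078


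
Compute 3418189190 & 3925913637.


0b11001011101111010110110110000110 & 0b11101010000000001011000000100101 = 0b11001010000000000010000000000100 = 3389005828

3389005828


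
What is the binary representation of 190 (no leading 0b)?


190 = 10111110 in binary

10111110


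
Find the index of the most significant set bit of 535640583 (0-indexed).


0b11111111011010011101000000111. Highest set bit at position 28

28


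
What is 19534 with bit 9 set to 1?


19534 | (1 << 9) = 19534 | 512 = 20046

20046


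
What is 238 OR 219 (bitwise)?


0b11101110 | 0b11011011 = 0b11111111 = 255

255


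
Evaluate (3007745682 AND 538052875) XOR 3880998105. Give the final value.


Step 1: 3007745682 & 538052875 = 537004034
Step 2: 537004034 ^ 3880998105 = 3343998171

3343998171


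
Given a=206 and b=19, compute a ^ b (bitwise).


206 ^ 19 = 221

221


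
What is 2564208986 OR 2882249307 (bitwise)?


0b10011000110101101011100101011010 | 0b10101011110010111010001001011011 = 0b10111011110111111011101101011011 = 3152001883

3152001883


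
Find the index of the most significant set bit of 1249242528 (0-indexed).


0b1001010011101011110110110100000. Highest set bit at position 30

30


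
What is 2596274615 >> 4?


0b10011010110000000000000110110111 >> 4 = 0b1001101011000000000000011011 = 162267163

162267163


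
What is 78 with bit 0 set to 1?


78 | (1 << 0) = 78 | 1 = 79

79


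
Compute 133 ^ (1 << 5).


133 ^ (1 << 5) = 133 ^ 32 = 165

165


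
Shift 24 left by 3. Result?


0b11000 << 3 = 0b11000000 = 192

192


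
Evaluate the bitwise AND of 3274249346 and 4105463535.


0b11000011001010010001010010000010 & 0b11110100101101000110011011101111 = 0b11000000001000000000010010000010 = 3223323778

3223323778


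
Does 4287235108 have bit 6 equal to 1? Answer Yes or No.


0b11111111100010100000010000100100, bit 6 = 0. No

No


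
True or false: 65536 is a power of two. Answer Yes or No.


0b10000000000000000. Only one bit set => Yes

Yes


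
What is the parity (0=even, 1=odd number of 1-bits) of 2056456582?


0b1111010100100110000100110000110 has 14 ones => parity 0

0


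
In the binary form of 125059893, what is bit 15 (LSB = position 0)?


0b111011101000100001100110101, position 15 = 0

0


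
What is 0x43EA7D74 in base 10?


43EA7D74 hex = 1139441012 decimal

1139441012


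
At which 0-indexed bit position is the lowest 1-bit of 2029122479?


0b1111000111100011111001110101111. Lowest set bit at position 0

0


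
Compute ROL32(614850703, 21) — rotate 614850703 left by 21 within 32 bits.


Rotate 0b100100101001011110000010001111 left by 21 (32-bit) = 0b10001111001001001010010111100 = 300192956

300192956


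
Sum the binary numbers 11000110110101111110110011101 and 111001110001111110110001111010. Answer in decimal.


11000110110101111110110011101 + 111001110001111110110001111010 = 1010010101000101110101000010111 = 1386408471

1386408471


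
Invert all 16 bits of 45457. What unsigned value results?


45457 ^ 65535 = 20078

20078


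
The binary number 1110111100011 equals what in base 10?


1110111100011 in decimal = 7651

7651


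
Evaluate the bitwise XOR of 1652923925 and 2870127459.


0b1100010100001011001111000010101 ^ 0b10101011000100101010101101100011 = 0b11001001100101110011010101110110 = 3382130038

3382130038


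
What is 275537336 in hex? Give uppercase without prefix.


275537336 = 106C5DB8 hex

106C5DB8


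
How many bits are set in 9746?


0b10011000010010 has 5 set bits

5


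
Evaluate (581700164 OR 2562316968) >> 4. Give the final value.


Step 1: 581700164 | 2562316968 = 3133004524
Step 2: 3133004524 >> 4 = 195812782

195812782


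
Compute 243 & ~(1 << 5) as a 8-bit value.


243 & ~(1 << 5) = 211

211


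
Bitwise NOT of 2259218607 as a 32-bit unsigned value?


~0b10000110101010001111000010101111 = 0b1111001010101110000111101010000 = 2035748688 (32-bit unsigned)

2035748688


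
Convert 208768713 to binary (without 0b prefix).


208768713 = 1100011100011000111011001001 in binary

1100011100011000111011001001


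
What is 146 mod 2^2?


146 & 3 = 2

2


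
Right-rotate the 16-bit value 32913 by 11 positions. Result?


Rotate 0b1000000010010001 right by 11 (16-bit) = 0b1001000110000 = 4656

4656


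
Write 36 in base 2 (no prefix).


36 = 100100 in binary

100100


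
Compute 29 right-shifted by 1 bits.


0b11101 >> 1 = 0b1110 = 14

14


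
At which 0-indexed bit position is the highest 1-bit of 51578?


0b1100100101111010. Highest set bit at position 15

15


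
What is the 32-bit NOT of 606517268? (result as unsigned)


~0b100100001001101011100000010100 = 0b11011011110110010100011111101011 = 3688450027 (32-bit unsigned)

3688450027


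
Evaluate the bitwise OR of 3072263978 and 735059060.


0b10110111000111110000011100101010 | 0b101011110100000001110001110100 = 0b10111111110111110001111101111110 = 3219070846

3219070846


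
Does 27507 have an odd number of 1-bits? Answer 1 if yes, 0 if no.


0b110101101110011 has 10 ones => parity 0

0


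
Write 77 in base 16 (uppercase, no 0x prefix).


77 = 4D hex

4D


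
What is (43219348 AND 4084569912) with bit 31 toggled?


Step 1: 43219348 & 4084569912 = 34672912
Step 2: 34672912 ^ (1 << 31) = 34672912 ^ 2147483648 = 2182156560

2182156560


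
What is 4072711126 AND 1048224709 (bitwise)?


0b11110010110000001010001111010110 & 0b111110011110101010001111000101 = 0b110010010000001010001111000100 = 843097028

843097028


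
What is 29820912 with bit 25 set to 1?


29820912 | (1 << 25) = 29820912 | 33554432 = 63375344

63375344


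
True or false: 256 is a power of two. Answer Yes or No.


0b100000000. Only one bit set => Yes

Yes


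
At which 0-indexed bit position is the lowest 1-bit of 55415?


0b1101100001110111. Lowest set bit at position 0

0


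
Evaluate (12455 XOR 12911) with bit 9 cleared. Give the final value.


Step 1: 12455 ^ 12911 = 712
Step 2: 712 & ~(1 << 9) = 200

200


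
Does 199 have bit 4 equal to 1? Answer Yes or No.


0b11000111, bit 4 = 0. No

No


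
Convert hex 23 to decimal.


23 hex = 35 decimal

35


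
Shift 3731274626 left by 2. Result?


0b11011110011001101011101110000010 << 2 = 0b1101111001100110101110111000001000 = 14925098504

14925098504


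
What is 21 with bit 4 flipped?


21 ^ (1 << 4) = 21 ^ 16 = 5

5


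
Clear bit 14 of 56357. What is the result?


56357 & ~(1 << 14) = 39973

39973


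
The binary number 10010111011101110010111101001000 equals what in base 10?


10010111011101110010111101001000 in decimal = 2541170504

2541170504


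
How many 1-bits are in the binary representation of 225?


0b11100001 has 4 set bits

4


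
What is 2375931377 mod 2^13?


2375931377 & 8191 = 5617

5617


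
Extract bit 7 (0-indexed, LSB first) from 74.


0b1001010, position 7 = 0

0


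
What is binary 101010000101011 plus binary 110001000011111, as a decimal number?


101010000101011 + 110001000011111 = 1011011001001010 = 46666

46666


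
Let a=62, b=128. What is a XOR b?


62 ^ 128 = 190

190


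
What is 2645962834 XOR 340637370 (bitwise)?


0b10011101101101100011000001010010 ^ 0b10100010011011011011010111010 = 0b10001001111110111000011011101000 = 2314962664

2314962664


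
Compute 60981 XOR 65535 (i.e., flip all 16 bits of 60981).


60981 ^ 65535 = 4554

4554


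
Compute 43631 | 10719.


0b1010101001101111 | 0b10100111011111 = 0b1010101111111111 = 44031

44031


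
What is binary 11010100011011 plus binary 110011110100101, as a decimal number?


11010100011011 + 110011110100101 = 1001110011000000 = 40128

40128


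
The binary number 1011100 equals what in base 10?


1011100 in decimal = 92

92


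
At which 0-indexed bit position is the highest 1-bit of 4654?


0b1001000101110. Highest set bit at position 12

12


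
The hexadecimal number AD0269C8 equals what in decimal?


AD0269C8 hex = 2902616520 decimal

2902616520


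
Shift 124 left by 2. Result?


0b1111100 << 2 = 0b111110000 = 496

496


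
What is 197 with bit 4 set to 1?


197 | (1 << 4) = 197 | 16 = 213

213


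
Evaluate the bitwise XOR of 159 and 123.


0b10011111 ^ 0b1111011 = 0b11100100 = 228

228


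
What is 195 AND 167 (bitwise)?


0b11000011 & 0b10100111 = 0b10000011 = 131

131


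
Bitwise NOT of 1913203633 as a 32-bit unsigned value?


~0b1110010000010010010101110110001 = 0b10001101111101101101010001001110 = 2381763662 (32-bit unsigned)

2381763662


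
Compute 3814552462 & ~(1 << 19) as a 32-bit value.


3814552462 & ~(1 << 19) = 3814028174

3814028174


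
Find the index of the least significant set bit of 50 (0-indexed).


0b110010. Lowest set bit at position 1

1


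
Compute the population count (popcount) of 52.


0b110100 has 3 set bits

3


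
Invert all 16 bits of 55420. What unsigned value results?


55420 ^ 65535 = 10115

10115


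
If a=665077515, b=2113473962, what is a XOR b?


665077515 ^ 2113473962 = 1516063393

1516063393


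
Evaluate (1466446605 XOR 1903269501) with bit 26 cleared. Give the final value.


Step 1: 1466446605 ^ 1903269501 = 639214960
Step 2: 639214960 & ~(1 << 26) = 572106096

572106096


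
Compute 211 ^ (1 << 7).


211 ^ (1 << 7) = 211 ^ 128 = 83

83


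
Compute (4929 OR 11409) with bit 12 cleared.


Step 1: 4929 | 11409 = 16337
Step 2: 16337 & ~(1 << 12) = 12241

12241


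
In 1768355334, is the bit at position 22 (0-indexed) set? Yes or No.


0b1101001011001101111011000000110, bit 22 = 1. Yes

Yes


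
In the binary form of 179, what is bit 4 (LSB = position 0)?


0b10110011, position 4 = 1

1


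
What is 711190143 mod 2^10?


711190143 & 1023 = 639

639


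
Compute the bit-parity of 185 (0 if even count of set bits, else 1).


0b10111001 has 5 ones => parity 1

1


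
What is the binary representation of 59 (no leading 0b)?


59 = 111011 in binary

111011


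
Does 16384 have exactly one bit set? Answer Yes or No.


0b100000000000000. Only one bit set => Yes

Yes


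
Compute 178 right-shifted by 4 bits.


0b10110010 >> 4 = 0b1011 = 11

11


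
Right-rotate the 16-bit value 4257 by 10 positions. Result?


Rotate 0b1000010100001 right by 10 (16-bit) = 0b10100001000100 = 10308

10308


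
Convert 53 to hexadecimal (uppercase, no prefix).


53 = 35 hex

35


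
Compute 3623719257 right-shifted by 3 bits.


0b11010111111111011001000101011001 >> 3 = 0b11010111111111011001000101011 = 452964907

452964907


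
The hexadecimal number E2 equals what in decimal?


E2 hex = 226 decimal

226


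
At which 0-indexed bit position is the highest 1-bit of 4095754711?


0b11110100001000000100000111010111. Highest set bit at position 31

31


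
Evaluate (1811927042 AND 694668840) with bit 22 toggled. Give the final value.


Step 1: 1811927042 & 694668840 = 694665216
Step 2: 694665216 ^ (1 << 22) = 694665216 ^ 4194304 = 690470912

690470912


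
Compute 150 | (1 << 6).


150 | (1 << 6) = 150 | 64 = 214

214


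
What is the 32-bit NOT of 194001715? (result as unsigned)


~0b1011100100000011101100110011 = 0b11110100011011111100010011001100 = 4100965580 (32-bit unsigned)

4100965580


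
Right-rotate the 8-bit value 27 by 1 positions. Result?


Rotate 0b11011 right by 1 (8-bit) = 0b10001101 = 141

141


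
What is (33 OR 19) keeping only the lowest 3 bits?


Step 1: 33 | 19 = 51
Step 2: 51 & 7 = 3

3


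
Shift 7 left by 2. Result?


0b111 << 2 = 0b11100 = 28

28


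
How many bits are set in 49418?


0b1100000100001010 has 5 set bits

5


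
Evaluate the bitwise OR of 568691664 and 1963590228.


0b100001111001011000101111010000 | 0b1110101000010100000001001010100 = 0b1110101111011111000101111010100 = 1978633172

1978633172


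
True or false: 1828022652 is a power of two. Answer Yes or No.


0b1101100111101010110100101111100. Multiple bits set => No

No


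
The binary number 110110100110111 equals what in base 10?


110110100110111 in decimal = 27959

27959


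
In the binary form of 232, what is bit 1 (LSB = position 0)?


0b11101000, position 1 = 0

0


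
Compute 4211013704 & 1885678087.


0b11111010111111101111100001001000 & 0b1110000011001010010101000000111 = 0b1110000011001000010100000000000 = 1885612032

1885612032


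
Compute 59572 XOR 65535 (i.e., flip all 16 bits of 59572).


59572 ^ 65535 = 5963

5963


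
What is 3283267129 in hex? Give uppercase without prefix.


3283267129 = C3B2AE39 hex

C3B2AE39


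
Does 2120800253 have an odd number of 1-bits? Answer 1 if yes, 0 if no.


0b1111110011010001101011111111101 has 22 ones => parity 0

0


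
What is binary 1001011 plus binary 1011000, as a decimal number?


1001011 + 1011000 = 10100011 = 163

163


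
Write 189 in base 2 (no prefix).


189 = 10111101 in binary

10111101


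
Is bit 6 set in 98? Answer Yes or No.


0b1100010, bit 6 = 1. Yes

Yes


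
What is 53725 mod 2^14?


53725 & 16383 = 4573

4573


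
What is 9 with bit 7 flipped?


9 ^ (1 << 7) = 9 ^ 128 = 137

137


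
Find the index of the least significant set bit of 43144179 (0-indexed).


0b10100100100101001111110011. Lowest set bit at position 0

0


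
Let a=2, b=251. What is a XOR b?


2 ^ 251 = 249

249


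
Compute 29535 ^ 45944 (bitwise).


0b111001101011111 ^ 0b1011001101111000 = 0b1100000000100111 = 49191

49191


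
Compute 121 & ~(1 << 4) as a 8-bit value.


121 & ~(1 << 4) = 105

105


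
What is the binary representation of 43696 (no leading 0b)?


43696 = 1010101010110000 in binary

1010101010110000


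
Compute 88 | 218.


0b1011000 | 0b11011010 = 0b11011010 = 218

218


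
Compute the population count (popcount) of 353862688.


0b10101000101111000010000100000 has 10 set bits

10


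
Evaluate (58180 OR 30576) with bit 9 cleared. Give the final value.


Step 1: 58180 | 30576 = 63348
Step 2: 63348 & ~(1 << 9) = 62836

62836


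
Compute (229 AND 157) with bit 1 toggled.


Step 1: 229 & 157 = 133
Step 2: 133 ^ (1 << 1) = 133 ^ 2 = 135

135


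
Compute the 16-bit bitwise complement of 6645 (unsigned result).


~0b1100111110101 = 0b1110011000001010 = 58890 (16-bit unsigned)

58890


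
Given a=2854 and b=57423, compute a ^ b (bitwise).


2854 ^ 57423 = 60265

60265


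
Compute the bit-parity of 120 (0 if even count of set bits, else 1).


0b1111000 has 4 ones => parity 0

0


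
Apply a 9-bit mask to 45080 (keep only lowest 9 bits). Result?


45080 & 511 = 24

24


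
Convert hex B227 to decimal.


B227 hex = 45607 decimal

45607


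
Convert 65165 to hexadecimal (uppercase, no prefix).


65165 = FE8D hex

FE8D


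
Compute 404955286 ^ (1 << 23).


404955286 ^ (1 << 23) = 404955286 ^ 8388608 = 413343894

413343894


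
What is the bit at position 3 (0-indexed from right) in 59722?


0b1110100101001010, position 3 = 1

1


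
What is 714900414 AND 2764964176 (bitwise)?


0b101010100111001000001110111110 & 0b10100100110011100000000101010000 = 0b100000100011000000000100010000 = 546046224

546046224


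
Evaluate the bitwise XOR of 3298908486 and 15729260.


0b11000100101000010101100101000110 ^ 0b111100000000001001101100 = 0b11000100010100010101101100101010 = 3293666090

3293666090


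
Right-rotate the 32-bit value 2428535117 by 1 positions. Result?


Rotate 0b10010000110000001000000101001101 right by 1 (32-bit) = 0b11001000011000000100000010100110 = 3361751206

3361751206


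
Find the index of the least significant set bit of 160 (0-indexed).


0b10100000. Lowest set bit at position 5

5


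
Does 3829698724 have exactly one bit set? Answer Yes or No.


0b11100100010001001001000010100100. Multiple bits set => No

No


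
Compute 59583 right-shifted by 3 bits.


0b1110100010111111 >> 3 = 0b1110100010111 = 7447

7447


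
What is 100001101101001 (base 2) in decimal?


100001101101001 in decimal = 17257

17257


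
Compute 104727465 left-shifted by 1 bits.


0b110001111100000001110101001 << 1 = 0b1100011111000000011101010010 = 209454930

209454930


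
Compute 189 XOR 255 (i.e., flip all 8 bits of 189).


189 ^ 255 = 66

66


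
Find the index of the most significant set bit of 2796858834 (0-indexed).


0b10100110101101001010110111010010. Highest set bit at position 31

31


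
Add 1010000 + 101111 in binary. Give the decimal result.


1010000 + 101111 = 1111111 = 127

127


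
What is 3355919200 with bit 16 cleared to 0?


3355919200 & ~(1 << 16) = 3355853664

3355853664


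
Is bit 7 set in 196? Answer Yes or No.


0b11000100, bit 7 = 1. Yes

Yes


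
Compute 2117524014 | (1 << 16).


2117524014 | (1 << 16) = 2117524014 | 65536 = 2117589550

2117589550


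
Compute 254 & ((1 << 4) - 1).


254 & 15 = 14

14


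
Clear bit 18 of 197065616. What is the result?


197065616 & ~(1 << 18) = 196803472

196803472


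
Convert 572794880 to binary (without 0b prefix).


572794880 = 100010001001000010100000000000 in binary

100010001001000010100000000000


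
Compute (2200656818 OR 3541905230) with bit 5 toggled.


Step 1: 2200656818 | 3541905230 = 3544154110
Step 2: 3544154110 ^ (1 << 5) = 3544154110 ^ 32 = 3544154078

3544154078


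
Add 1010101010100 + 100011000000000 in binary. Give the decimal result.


1010101010100 + 100011000000000 = 101101101010100 = 23380

23380


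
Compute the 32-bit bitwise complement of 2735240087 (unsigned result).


~0b10100011000010000111001110010111 = 0b1011100111101111000110001101000 = 1559727208 (32-bit unsigned)

1559727208


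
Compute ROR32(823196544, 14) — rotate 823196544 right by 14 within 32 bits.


Rotate 0b110001000100001111101110000000 right by 14 (32-bit) = 0b11101110000000001100010001000011 = 3993027651

3993027651


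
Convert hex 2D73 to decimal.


2D73 hex = 11635 decimal

11635


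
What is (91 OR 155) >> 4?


Step 1: 91 | 155 = 219
Step 2: 219 >> 4 = 13

13


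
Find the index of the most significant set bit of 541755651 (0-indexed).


0b100000010010101000100100000011. Highest set bit at position 29

29


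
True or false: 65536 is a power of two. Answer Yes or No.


0b10000000000000000. Only one bit set => Yes

Yes


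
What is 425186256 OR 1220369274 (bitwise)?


0b11001010101111101001111010000 | 0b1001000101111010101101101111010 = 0b1011001111111111101101111111010 = 1509940218

1509940218


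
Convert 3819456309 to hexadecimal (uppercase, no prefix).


3819456309 = E3A84735 hex

E3A84735


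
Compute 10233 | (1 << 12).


10233 | (1 << 12) = 10233 | 4096 = 14329

14329


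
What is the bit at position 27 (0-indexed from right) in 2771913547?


0b10100101001110000000101101001011, position 27 = 0

0


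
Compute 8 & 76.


0b1000 & 0b1001100 = 0b1000 = 8

8


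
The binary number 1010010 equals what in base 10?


1010010 in decimal = 82

82


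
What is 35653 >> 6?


0b1000101101000101 >> 6 = 0b1000101101 = 557

557


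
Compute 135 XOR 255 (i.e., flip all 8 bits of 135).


135 ^ 255 = 120

120


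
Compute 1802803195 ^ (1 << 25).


1802803195 ^ (1 << 25) = 1802803195 ^ 33554432 = 1769248763

1769248763


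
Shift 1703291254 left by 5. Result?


0b1100101100001100010100101110110 << 5 = 0b110010110000110001010010111011000000 = 54505320128

54505320128


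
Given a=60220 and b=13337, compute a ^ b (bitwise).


60220 ^ 13337 = 57125

57125


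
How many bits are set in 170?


0b10101010 has 4 set bits

4


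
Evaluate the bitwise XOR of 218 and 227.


0b11011010 ^ 0b11100011 = 0b111001 = 57

57


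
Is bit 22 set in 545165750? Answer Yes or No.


0b100000011111101001000110110110, bit 22 = 1. Yes

Yes


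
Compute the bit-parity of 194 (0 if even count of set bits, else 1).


0b11000010 has 3 ones => parity 1

1


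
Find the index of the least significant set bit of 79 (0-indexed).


0b1001111. Lowest set bit at position 0

0


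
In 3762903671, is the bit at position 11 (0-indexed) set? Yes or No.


0b11100000010010010101101001110111, bit 11 = 1. Yes

Yes


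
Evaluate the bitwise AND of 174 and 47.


0b10101110 & 0b101111 = 0b101110 = 46

46


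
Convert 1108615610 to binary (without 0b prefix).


1108615610 = 1000010000101000010000110111010 in binary

1000010000101000010000110111010


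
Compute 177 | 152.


0b10110001 | 0b10011000 = 0b10111001 = 185

185


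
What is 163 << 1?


0b10100011 << 1 = 0b101000110 = 326

326


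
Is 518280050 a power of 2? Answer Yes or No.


0b11110111001000101001101110010. Multiple bits set => No

No


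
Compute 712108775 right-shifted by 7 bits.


0b101010011100011110101011100111 >> 7 = 0b10101001110001111010101 = 5563349

5563349


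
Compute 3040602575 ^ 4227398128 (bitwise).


0b10110101001110111110100111001111 ^ 0b11111011111110001111100111110000 = 0b1001110110000110001000000111111 = 1321406527

1321406527


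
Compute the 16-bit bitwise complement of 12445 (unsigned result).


~0b11000010011101 = 0b1100111101100010 = 53090 (16-bit unsigned)

53090


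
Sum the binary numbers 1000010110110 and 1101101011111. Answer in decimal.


1000010110110 + 1101101011111 = 10110000010101 = 11285

11285


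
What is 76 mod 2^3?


76 & 7 = 4

4


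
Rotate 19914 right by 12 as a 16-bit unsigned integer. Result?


Rotate 0b100110111001010 right by 12 (16-bit) = 0b1101110010100100 = 56484

56484


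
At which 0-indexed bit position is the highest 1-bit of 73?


0b1001001. Highest set bit at position 6

6


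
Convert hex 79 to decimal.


79 hex = 121 decimal

121


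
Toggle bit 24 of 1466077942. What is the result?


1466077942 ^ (1 << 24) = 1466077942 ^ 16777216 = 1449300726

1449300726


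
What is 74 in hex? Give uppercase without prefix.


74 = 4A hex

4A


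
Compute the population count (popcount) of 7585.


0b1110110100001 has 7 set bits

7


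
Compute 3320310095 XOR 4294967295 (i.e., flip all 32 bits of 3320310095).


3320310095 ^ 4294967295 = 974657200

974657200


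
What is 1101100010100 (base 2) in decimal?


1101100010100 in decimal = 6932

6932


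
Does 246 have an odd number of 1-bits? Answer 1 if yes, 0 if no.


0b11110110 has 6 ones => parity 0

0


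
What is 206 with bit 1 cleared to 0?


206 & ~(1 << 1) = 204

204


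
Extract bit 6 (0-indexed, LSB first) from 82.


0b1010010, position 6 = 1

1


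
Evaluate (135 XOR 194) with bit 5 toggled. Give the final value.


Step 1: 135 ^ 194 = 69
Step 2: 69 ^ (1 << 5) = 69 ^ 32 = 101

101


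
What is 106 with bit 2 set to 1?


106 | (1 << 2) = 106 | 4 = 110

110


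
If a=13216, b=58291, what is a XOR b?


13216 ^ 58291 = 53267

53267


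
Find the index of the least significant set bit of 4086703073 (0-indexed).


0b11110011100101100010001111100001. Lowest set bit at position 0

0


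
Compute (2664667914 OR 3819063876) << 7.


Step 1: 2664667914 | 3819063876 = 4294171470
Step 2: 4294171470 << 7 = 549653948160

549653948160


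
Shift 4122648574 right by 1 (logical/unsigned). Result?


0b11110101101110101001111111111110 >> 1 = 0b1111010110111010100111111111111 = 2061324287

2061324287


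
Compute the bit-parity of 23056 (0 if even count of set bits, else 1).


0b101101000010000 has 5 ones => parity 1

1


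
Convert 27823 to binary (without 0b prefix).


27823 = 110110010101111 in binary

110110010101111


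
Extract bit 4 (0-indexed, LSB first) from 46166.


0b1011010001010110, position 4 = 1

1


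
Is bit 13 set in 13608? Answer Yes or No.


0b11010100101000, bit 13 = 1. Yes

Yes


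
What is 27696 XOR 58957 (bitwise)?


0b110110000110000 ^ 0b1110011001001101 = 0b1000101001111101 = 35453

35453


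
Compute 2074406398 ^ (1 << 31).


2074406398 ^ (1 << 31) = 2074406398 ^ 2147483648 = 4221890046

4221890046


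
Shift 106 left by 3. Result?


0b1101010 << 3 = 0b1101010000 = 848

848


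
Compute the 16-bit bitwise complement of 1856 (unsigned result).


~0b11101000000 = 0b1111100010111111 = 63679 (16-bit unsigned)

63679


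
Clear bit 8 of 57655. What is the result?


57655 & ~(1 << 8) = 57399

57399


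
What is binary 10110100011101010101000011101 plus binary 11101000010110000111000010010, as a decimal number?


10110100011101010101000011101 + 11101000010110000111000010010 = 110011100110011011100000101111 = 865712175

865712175


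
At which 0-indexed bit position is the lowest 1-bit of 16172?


0b11111100101100. Lowest set bit at position 2

2


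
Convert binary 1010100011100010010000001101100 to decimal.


1010100011100010010000001101100 in decimal = 1416700012

1416700012


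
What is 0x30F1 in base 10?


30F1 hex = 12529 decimal

12529


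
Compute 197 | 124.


0b11000101 | 0b1111100 = 0b11111101 = 253

253


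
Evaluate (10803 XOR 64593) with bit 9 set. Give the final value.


Step 1: 10803 ^ 64593 = 54882
Step 2: 54882 | (1 << 9) = 54882 | 512 = 54882

54882


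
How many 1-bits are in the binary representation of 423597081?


0b11001001111111001010000011001 has 15 set bits

15


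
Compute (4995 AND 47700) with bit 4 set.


Step 1: 4995 & 47700 = 4608
Step 2: 4608 | (1 << 4) = 4608 | 16 = 4624

4624


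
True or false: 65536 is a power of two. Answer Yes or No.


0b10000000000000000. Only one bit set => Yes

Yes


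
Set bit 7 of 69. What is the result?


69 | (1 << 7) = 69 | 128 = 197

197


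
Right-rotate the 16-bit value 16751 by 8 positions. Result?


Rotate 0b100000101101111 right by 8 (16-bit) = 0b110111101000001 = 28481

28481


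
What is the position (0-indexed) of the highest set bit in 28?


0b11100. Highest set bit at position 4

4


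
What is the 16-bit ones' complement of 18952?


18952 ^ 65535 = 46583

46583


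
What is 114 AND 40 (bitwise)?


0b1110010 & 0b101000 = 0b100000 = 32

32


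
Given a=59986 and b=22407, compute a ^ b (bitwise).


59986 ^ 22407 = 48597

48597


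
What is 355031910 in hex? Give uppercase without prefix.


355031910 = 15295B66 hex

15295B66


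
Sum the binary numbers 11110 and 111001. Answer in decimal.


11110 + 111001 = 1010111 = 87

87


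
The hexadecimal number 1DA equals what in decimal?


1DA hex = 474 decimal

474


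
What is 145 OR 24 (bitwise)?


0b10010001 | 0b11000 = 0b10011001 = 153

153


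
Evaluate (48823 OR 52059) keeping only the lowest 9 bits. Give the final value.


Step 1: 48823 | 52059 = 65535
Step 2: 65535 & 511 = 511

511


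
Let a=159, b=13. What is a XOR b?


159 ^ 13 = 146

146


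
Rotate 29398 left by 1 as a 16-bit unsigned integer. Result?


Rotate 0b111001011010110 left by 1 (16-bit) = 0b1110010110101100 = 58796

58796


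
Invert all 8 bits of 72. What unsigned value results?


72 ^ 255 = 183

183


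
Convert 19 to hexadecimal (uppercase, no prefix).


19 = 13 hex

13


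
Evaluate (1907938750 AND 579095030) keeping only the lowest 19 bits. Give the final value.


Step 1: 1907938750 & 579095030 = 545276342
Step 2: 545276342 & 524287 = 16822

16822


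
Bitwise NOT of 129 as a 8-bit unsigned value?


~0b10000001 = 0b1111110 = 126 (8-bit unsigned)

126


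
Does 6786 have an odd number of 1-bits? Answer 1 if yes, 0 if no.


0b1101010000010 has 5 ones => parity 1

1


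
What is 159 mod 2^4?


159 & 15 = 15

15


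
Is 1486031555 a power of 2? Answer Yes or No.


0b1011000100100110000101011000011. Multiple bits set => No

No


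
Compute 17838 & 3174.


0b100010110101110 & 0b110001100110 = 0b10000100110 = 1062

1062


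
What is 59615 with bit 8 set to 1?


59615 | (1 << 8) = 59615 | 256 = 59871

59871


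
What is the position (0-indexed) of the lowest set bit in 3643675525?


0b11011001001011100001001110000101. Lowest set bit at position 0

0


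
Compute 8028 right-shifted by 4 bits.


0b1111101011100 >> 4 = 0b111110101 = 501

501


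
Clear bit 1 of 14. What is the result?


14 & ~(1 << 1) = 12

12


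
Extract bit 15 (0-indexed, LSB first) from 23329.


0b101101100100001, position 15 = 0

0


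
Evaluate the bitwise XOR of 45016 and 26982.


0b1010111111011000 ^ 0b110100101100110 = 0b1100011010111110 = 50878

50878


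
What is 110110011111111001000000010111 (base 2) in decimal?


110110011111111001000000010111 in decimal = 914329623

914329623


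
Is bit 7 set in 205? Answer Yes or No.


0b11001101, bit 7 = 1. Yes

Yes


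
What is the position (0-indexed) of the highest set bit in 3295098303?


0b11000100011001110011010110111111. Highest set bit at position 31

31


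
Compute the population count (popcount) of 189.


0b10111101 has 6 set bits

6


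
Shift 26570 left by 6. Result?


0b110011111001010 << 6 = 0b110011111001010000000 = 1700480

1700480


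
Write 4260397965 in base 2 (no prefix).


4260397965 = 11111101111100001000001110001101 in binary

11111101111100001000001110001101


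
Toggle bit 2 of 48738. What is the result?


48738 ^ (1 << 2) = 48738 ^ 4 = 48742

48742


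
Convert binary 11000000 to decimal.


11000000 in decimal = 192

192


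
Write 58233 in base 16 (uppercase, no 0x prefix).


58233 = E379 hex

E379


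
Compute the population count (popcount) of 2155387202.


0b10000000011110001001100101000010 has 11 set bits

11


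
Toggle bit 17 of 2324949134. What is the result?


2324949134 ^ (1 << 17) = 2324949134 ^ 131072 = 2324818062

2324818062


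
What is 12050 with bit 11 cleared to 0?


12050 & ~(1 << 11) = 10002

10002


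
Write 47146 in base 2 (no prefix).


47146 = 1011100000101010 in binary

1011100000101010


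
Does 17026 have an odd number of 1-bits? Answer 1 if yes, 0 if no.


0b100001010000010 has 4 ones => parity 0

0


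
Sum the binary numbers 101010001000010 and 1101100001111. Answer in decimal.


101010001000010 + 1101100001111 = 110111101010001 = 28497

28497


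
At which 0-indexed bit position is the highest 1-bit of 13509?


0b11010011000101. Highest set bit at position 13

13


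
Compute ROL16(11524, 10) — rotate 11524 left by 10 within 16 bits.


Rotate 0b10110100000100 left by 10 (16-bit) = 0b1000010110100 = 4276

4276


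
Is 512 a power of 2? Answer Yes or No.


0b1000000000. Only one bit set => Yes

Yes


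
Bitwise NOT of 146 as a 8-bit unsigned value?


~0b10010010 = 0b1101101 = 109 (8-bit unsigned)

109


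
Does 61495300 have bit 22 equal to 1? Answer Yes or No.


0b11101010100101100000000100, bit 22 = 0. No

No


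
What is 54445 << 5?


0b1101010010101101 << 5 = 0b110101001010110100000 = 1742240

1742240


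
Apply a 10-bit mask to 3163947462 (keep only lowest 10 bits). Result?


3163947462 & 1023 = 454

454


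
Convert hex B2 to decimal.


B2 hex = 178 decimal

178


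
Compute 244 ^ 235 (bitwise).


0b11110100 ^ 0b11101011 = 0b11111 = 31

31


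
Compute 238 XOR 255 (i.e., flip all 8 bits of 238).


238 ^ 255 = 17

17


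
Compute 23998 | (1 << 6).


23998 | (1 << 6) = 23998 | 64 = 24062

24062


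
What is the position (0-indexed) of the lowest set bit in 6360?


0b1100011011000. Lowest set bit at position 3

3


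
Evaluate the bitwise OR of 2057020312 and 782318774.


0b1111010100110111010001110011000 | 0b101110101000010011110010110110 = 0b1111110101110111011111110111110 = 2126233534

2126233534


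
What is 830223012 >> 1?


0b110001011111000011001010100100 >> 1 = 0b11000101111100001100101010010 = 415111506

415111506


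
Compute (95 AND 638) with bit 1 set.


Step 1: 95 & 638 = 94
Step 2: 94 | (1 << 1) = 94 | 2 = 94

94


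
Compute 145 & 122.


0b10010001 & 0b1111010 = 0b10000 = 16

16


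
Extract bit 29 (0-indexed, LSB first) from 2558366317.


0b10011000011111011001001001101101, position 29 = 0

0


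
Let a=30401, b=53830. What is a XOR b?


30401 ^ 53830 = 42119

42119


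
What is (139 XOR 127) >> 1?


Step 1: 139 ^ 127 = 244
Step 2: 244 >> 1 = 122

122


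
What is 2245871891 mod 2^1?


2245871891 & 1 = 1

1


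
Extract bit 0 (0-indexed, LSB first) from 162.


0b10100010, position 0 = 0

0


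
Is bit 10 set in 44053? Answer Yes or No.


0b1010110000010101, bit 10 = 1. Yes

Yes


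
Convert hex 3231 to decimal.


3231 hex = 12849 decimal

12849


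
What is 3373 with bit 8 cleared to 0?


3373 & ~(1 << 8) = 3117

3117


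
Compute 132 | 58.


0b10000100 | 0b111010 = 0b10111110 = 190

190


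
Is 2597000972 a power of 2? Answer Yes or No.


0b10011010110010110001011100001100. Multiple bits set => No

No


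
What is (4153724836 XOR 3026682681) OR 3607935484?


Step 1: 4153724836 ^ 3026682681 = 1140018333
Step 2: 1140018333 | 3607935484 = 3623878141

3623878141


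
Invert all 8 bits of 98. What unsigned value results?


98 ^ 255 = 157

157


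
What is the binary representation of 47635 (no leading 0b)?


47635 = 1011101000010011 in binary

1011101000010011


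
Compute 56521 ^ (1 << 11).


56521 ^ (1 << 11) = 56521 ^ 2048 = 54473

54473


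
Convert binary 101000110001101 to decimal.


101000110001101 in decimal = 20877

20877


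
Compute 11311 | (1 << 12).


11311 | (1 << 12) = 11311 | 4096 = 15407

15407


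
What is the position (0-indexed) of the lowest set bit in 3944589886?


0b11101011000111011010101000111110. Lowest set bit at position 1

1


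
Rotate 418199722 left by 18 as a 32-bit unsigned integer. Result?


Rotate 0b11000111011010011100010101010 left by 18 (32-bit) = 0b11100010101010000110001110110100 = 3802686388

3802686388


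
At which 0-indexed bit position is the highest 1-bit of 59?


0b111011. Highest set bit at position 5

5


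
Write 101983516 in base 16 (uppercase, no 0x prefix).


101983516 = 614251C hex

614251C


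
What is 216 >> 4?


0b11011000 >> 4 = 0b1101 = 13

13


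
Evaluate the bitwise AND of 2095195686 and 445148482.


0b1111100111000100010011000100110 & 0b11010100010000110110101000010 = 0b11000100000000010010000000010 = 411051010

411051010


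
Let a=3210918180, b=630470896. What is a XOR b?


3210918180 ^ 630470896 = 2599846356

2599846356


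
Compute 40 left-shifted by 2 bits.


0b101000 << 2 = 0b10100000 = 160

160


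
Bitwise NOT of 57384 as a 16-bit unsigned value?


~0b1110000000101000 = 0b1111111010111 = 8151 (16-bit unsigned)

8151


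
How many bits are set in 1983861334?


0b1110110001111110101001001010110 has 18 set bits

18


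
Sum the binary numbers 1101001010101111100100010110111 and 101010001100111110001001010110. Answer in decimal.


1101001010101111100100010110111 + 101010001100111110001001010110 = 10010011100010111010101100001101 = 2475404045

2475404045


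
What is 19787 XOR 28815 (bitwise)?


0b100110101001011 ^ 0b111000010001111 = 0b11110111000100 = 15812

15812


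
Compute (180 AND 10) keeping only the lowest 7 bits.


Step 1: 180 & 10 = 0
Step 2: 0 & 127 = 0

0
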